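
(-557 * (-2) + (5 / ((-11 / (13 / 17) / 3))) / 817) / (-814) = -170195611 / 124362106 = -1.37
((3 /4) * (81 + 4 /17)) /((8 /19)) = 144.70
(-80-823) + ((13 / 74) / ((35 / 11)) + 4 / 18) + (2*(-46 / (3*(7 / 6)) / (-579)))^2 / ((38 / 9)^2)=-1980689396067169 / 2194128878130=-902.72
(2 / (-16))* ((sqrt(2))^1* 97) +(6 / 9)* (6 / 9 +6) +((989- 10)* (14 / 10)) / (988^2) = 195290477 / 43926480- 97* sqrt(2) / 8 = -12.70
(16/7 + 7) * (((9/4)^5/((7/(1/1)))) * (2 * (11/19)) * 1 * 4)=42220035/119168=354.29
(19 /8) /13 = 0.18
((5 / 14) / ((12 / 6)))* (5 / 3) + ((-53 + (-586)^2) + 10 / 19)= 547976743 / 1596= 343343.82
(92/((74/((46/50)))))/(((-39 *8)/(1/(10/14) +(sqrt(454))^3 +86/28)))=-120083 *sqrt(454)/72150-165577/10101000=-35.48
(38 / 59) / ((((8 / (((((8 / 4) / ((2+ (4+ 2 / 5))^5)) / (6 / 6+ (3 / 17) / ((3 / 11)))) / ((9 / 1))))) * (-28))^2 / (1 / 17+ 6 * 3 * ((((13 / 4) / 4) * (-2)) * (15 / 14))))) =-93931806640625 / 1481654529724231318134325248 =-0.00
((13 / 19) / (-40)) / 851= -13 / 646760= -0.00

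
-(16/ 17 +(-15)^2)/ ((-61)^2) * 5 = -19205/ 63257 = -0.30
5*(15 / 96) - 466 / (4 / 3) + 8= -10903 / 32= -340.72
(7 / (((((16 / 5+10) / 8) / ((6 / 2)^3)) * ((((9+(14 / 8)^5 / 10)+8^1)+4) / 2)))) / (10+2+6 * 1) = 204800 / 364331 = 0.56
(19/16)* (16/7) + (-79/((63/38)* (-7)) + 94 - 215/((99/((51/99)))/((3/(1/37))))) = -1102502/53361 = -20.66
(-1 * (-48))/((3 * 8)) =2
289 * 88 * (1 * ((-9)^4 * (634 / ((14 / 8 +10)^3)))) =65211803.42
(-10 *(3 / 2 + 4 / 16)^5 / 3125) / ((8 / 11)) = -184877 / 2560000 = -0.07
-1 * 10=-10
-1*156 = -156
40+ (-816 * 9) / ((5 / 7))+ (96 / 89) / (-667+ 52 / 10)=-5026936536 / 490835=-10241.60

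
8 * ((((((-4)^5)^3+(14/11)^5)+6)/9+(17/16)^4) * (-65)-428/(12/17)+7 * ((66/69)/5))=28237947490984962407197/455168778240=62038410455.51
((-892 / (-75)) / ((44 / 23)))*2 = 10258 / 825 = 12.43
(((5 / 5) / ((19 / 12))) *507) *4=1280.84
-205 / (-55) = 41 / 11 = 3.73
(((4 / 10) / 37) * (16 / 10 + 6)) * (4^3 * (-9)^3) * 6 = -21275136 / 925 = -23000.15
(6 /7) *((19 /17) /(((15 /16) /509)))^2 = 47886459392 /151725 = 315613.51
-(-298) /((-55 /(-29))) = 8642 /55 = 157.13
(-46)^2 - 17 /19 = 2115.11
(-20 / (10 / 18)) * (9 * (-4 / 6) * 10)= 2160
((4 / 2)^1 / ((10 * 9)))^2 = 0.00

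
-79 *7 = -553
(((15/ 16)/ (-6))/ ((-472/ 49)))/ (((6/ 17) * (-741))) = -4165/ 67152384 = -0.00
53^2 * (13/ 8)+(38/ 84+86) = 781381/ 168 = 4651.08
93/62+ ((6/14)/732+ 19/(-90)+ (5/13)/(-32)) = 10211261/7993440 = 1.28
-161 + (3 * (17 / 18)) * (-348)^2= 342967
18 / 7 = 2.57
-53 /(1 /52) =-2756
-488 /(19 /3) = -1464 /19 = -77.05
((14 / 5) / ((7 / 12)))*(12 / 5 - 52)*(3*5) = -17856 / 5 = -3571.20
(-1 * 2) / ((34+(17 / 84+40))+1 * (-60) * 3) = 0.02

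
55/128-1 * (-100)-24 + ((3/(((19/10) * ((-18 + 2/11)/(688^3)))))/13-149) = -3439089121087/1549184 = -2219935.86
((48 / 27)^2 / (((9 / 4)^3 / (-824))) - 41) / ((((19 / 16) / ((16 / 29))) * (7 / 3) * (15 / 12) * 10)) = -326070784 / 75917331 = -4.30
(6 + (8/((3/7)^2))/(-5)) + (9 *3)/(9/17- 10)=-40297/7245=-5.56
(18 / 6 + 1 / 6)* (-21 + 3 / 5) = -323 / 5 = -64.60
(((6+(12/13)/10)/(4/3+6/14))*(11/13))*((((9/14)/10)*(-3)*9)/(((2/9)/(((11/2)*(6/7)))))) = -235782657/2188550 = -107.73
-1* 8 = -8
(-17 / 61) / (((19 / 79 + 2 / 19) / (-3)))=25517 / 10553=2.42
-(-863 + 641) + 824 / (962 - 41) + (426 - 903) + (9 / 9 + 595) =314885 / 921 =341.89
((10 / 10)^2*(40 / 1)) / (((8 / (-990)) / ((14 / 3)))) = -23100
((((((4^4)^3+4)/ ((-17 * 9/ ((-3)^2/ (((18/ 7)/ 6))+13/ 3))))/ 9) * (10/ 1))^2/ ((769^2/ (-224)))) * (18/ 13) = -72835850784365240320000/ 14576857640397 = -4996677101.55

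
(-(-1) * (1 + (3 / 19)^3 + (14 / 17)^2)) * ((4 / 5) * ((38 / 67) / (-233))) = -26675344 / 8143400095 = -0.00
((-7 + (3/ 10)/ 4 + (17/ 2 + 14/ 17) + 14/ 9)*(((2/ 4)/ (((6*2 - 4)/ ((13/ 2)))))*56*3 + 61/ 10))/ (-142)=-2.07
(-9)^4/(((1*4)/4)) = 6561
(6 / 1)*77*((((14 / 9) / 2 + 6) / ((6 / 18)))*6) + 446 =56810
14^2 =196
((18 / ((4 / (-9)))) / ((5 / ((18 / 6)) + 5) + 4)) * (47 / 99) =-1269 / 704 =-1.80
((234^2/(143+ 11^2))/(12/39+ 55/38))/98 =375687/311542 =1.21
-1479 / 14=-105.64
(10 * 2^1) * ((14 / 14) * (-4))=-80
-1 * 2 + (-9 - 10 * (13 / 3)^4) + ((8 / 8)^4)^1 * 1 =-286420 / 81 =-3536.05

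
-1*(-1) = 1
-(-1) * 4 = 4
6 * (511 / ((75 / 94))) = 96068 / 25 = 3842.72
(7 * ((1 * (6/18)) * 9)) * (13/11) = 24.82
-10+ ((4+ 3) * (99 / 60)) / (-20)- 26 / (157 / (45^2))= -21724267 / 62800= -345.93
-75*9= -675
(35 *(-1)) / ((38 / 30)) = -27.63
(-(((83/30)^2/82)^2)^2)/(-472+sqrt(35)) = 2252292232139041 * sqrt(35)/6607561443335726400000000+132885241696203419/825945180416965800000000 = 0.00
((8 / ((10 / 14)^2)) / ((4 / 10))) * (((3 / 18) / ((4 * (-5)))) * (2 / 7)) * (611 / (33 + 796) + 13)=-26572 / 20725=-1.28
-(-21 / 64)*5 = 105 / 64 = 1.64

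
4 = 4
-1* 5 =-5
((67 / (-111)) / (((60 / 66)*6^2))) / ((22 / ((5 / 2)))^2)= -335 / 1406592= -0.00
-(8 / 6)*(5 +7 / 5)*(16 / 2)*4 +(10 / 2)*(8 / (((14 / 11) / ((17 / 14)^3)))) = -15615767 / 72030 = -216.80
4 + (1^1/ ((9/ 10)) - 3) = 19/ 9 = 2.11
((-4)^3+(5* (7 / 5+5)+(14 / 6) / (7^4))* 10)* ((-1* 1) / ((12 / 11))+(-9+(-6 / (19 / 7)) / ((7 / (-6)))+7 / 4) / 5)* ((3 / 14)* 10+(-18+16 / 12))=9103357021 / 1231713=7390.81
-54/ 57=-18/ 19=-0.95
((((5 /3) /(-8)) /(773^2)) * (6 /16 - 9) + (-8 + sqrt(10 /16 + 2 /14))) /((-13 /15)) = 8.22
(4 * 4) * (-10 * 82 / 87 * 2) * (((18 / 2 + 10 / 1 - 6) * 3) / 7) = -341120 / 203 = -1680.39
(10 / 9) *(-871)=-8710 / 9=-967.78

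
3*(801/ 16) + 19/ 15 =36349/ 240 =151.45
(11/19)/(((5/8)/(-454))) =-39952/95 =-420.55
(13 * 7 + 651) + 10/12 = 4457/6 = 742.83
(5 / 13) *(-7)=-35 / 13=-2.69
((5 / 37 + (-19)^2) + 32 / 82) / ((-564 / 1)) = -274217 / 427794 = -0.64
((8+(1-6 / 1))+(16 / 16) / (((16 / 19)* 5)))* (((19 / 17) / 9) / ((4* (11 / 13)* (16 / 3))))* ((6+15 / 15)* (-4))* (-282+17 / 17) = 125834891 / 718080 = 175.24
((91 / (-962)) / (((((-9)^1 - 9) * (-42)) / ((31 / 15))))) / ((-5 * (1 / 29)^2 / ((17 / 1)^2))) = 7534519 / 599400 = 12.57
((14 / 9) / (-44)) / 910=-1 / 25740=-0.00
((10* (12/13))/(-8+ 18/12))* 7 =-1680/169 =-9.94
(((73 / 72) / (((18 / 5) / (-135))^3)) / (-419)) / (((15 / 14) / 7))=11178125 / 13408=833.69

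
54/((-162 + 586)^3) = 27/38112512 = 0.00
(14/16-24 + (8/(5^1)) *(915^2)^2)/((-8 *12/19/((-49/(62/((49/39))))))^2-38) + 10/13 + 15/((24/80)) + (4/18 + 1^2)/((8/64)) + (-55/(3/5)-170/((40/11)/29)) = -2184599028440335613968895/23585451303024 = -92624855906.84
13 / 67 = 0.19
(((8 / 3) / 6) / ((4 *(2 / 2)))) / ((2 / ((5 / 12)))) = 0.02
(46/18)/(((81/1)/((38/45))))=874/32805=0.03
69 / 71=0.97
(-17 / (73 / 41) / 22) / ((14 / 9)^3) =-508113 / 4406864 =-0.12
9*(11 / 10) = 99 / 10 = 9.90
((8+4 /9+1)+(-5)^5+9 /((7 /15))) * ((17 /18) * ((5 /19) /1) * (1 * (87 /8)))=-480835225 /57456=-8368.76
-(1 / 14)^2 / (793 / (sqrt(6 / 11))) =-sqrt(66) / 1709708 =-0.00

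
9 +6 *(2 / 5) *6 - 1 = 112 / 5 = 22.40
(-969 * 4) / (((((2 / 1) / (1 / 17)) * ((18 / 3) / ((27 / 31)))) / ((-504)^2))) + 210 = -130303698 / 31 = -4203345.10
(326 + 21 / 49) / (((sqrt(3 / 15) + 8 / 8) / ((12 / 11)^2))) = 411300 / 847 - 82260 * sqrt(5) / 847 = 268.43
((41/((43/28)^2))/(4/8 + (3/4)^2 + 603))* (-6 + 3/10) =-0.16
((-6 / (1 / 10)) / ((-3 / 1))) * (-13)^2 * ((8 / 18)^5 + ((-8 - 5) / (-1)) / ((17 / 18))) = 46761874120 / 1003833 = 46583.32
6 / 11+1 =17 / 11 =1.55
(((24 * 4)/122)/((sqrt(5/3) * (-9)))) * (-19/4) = 76 * sqrt(15)/915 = 0.32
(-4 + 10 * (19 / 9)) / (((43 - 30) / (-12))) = -616 / 39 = -15.79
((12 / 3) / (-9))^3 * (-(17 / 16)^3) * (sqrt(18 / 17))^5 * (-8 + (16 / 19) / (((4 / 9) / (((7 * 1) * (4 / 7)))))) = -0.05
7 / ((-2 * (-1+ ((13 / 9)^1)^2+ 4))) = -567 / 824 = -0.69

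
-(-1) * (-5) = -5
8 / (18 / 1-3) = 8 / 15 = 0.53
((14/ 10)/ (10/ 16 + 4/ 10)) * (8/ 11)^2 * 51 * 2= 365568/ 4961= 73.69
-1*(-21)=21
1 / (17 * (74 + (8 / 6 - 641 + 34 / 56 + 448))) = -84 / 167161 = -0.00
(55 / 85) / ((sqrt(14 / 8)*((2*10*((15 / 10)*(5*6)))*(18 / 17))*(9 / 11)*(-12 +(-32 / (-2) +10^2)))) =121*sqrt(7) / 53071200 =0.00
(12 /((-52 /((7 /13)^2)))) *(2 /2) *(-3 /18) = 49 /4394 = 0.01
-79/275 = -0.29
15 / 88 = 0.17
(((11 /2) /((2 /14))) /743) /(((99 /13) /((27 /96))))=91 /47552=0.00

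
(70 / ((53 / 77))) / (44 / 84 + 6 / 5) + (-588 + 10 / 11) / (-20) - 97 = -9127013 / 1055230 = -8.65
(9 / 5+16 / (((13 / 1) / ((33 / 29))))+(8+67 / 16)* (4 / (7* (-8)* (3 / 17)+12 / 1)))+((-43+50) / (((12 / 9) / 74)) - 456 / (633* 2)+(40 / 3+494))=17596327919 / 19091280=921.69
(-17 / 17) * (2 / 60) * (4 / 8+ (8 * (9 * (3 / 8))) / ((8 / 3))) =-17 / 48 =-0.35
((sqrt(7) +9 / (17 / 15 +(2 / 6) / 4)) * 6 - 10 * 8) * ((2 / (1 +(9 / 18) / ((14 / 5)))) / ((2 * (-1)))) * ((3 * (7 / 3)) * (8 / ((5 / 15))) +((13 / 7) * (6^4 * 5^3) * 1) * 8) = 58410476800 / 803 - 134793408 * sqrt(7) / 11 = 40319425.62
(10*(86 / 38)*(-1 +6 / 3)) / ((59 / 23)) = 9890 / 1121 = 8.82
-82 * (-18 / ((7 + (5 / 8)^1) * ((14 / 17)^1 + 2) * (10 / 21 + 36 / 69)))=68.70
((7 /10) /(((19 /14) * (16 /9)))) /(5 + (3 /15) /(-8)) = 441 /7562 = 0.06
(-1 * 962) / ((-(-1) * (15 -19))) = 481 / 2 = 240.50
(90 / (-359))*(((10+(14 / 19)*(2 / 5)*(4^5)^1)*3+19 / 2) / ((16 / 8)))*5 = -8079165 / 13642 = -592.23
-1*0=0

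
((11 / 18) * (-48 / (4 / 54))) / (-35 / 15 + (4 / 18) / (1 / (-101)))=3564 / 223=15.98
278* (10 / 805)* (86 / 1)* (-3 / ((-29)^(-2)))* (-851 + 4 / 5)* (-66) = -33847417148688 / 805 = -42046480930.05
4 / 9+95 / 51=353 / 153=2.31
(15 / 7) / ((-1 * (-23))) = 15 / 161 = 0.09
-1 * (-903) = 903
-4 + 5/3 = -7/3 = -2.33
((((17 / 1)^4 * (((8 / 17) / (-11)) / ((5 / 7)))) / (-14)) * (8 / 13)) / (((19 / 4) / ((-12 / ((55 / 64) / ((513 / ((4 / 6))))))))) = -497398.24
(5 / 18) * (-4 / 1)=-10 / 9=-1.11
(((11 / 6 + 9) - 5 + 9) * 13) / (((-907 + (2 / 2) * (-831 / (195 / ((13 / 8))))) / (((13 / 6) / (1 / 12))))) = -601640 / 109671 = -5.49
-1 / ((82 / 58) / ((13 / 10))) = -377 / 410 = -0.92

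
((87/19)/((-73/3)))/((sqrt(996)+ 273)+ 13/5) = -899145/1299607904+ 6525 * sqrt(249)/1299607904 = -0.00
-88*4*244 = -85888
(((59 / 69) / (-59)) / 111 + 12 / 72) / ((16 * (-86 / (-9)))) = 2551 / 2341952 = 0.00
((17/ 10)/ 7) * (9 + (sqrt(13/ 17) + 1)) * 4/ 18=sqrt(221)/ 315 + 34/ 63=0.59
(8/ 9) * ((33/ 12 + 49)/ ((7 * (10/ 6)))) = 138/ 35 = 3.94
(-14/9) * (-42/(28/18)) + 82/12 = 293/6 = 48.83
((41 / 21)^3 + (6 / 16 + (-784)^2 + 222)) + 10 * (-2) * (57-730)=46552884895 / 74088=628345.82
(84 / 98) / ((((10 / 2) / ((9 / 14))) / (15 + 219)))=6318 / 245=25.79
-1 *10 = -10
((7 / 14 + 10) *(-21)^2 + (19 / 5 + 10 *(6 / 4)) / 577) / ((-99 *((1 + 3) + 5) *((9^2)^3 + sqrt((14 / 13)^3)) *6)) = -0.00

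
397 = 397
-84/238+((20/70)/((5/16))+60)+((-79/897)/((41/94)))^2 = 48770516425006/804765898755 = 60.60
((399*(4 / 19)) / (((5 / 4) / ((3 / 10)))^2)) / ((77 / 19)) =8208 / 6875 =1.19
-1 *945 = -945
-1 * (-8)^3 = 512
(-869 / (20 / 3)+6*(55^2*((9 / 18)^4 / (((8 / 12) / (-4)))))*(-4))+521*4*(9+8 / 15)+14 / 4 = 2817937 / 60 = 46965.62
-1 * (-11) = 11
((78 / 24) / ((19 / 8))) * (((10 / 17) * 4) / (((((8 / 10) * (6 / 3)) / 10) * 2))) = 10.06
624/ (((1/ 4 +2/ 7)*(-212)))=-1456/ 265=-5.49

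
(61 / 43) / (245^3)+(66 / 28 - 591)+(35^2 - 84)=698580854247 / 1264726750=552.36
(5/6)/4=5/24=0.21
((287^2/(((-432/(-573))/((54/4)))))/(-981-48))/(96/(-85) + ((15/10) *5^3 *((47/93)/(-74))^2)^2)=1269.20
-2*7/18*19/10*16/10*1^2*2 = -4.73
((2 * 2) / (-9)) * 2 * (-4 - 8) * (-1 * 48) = -512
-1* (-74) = 74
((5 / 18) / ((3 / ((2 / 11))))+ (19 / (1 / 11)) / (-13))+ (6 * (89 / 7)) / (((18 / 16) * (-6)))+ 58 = 828062 / 27027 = 30.64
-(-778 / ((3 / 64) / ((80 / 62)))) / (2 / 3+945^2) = 1991680 / 83051387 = 0.02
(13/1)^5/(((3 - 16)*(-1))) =28561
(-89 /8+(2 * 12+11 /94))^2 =23863225 /141376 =168.79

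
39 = 39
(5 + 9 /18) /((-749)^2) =11 /1122002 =0.00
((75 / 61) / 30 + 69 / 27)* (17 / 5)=48467 / 5490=8.83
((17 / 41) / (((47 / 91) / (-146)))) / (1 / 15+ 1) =-1693965 / 15416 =-109.88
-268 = -268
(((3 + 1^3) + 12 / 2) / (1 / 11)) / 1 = 110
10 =10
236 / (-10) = -118 / 5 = -23.60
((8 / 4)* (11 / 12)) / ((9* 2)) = 0.10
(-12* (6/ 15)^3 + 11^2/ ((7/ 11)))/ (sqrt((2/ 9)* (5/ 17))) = 497109* sqrt(170)/ 8750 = 740.74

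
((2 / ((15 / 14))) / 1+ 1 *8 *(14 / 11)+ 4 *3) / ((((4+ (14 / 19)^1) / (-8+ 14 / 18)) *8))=-4.58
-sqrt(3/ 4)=-sqrt(3)/ 2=-0.87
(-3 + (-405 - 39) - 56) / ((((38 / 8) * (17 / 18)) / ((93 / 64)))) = -421011 / 2584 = -162.93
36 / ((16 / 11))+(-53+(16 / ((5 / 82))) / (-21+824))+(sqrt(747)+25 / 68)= -1880806 / 68255+3 * sqrt(83)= -0.22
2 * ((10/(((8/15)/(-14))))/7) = -75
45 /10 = 9 /2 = 4.50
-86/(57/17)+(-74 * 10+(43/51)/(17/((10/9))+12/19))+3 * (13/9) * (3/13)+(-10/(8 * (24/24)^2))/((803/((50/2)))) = -7203871780795/9421319556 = -764.64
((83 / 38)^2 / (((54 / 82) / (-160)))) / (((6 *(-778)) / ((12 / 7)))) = 11297960 / 26541081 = 0.43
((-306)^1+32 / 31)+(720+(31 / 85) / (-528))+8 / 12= 192784213 / 463760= 415.70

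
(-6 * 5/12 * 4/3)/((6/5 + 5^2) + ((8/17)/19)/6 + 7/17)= -8075/64477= -0.13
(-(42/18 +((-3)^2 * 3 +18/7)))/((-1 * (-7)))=-670/147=-4.56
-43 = -43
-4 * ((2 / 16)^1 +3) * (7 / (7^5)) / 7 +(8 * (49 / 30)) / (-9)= -6591719 / 4537890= -1.45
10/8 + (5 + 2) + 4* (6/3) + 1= 69/4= 17.25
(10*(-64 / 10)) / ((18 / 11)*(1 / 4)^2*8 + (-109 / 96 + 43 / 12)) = -67584 / 3449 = -19.60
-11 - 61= -72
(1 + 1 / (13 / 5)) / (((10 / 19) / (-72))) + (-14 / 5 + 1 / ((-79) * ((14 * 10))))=-27636741 / 143780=-192.22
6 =6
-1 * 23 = -23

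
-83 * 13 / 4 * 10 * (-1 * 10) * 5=134875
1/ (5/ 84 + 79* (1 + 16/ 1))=84/ 112817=0.00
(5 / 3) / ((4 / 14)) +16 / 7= 341 / 42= 8.12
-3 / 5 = -0.60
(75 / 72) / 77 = 25 / 1848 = 0.01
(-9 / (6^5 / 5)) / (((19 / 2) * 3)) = -5 / 24624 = -0.00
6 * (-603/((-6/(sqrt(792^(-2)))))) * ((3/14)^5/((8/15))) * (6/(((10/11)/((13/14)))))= 1904877/481890304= 0.00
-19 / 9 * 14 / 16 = -1.85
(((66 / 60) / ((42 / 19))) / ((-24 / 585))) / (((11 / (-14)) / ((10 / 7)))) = 1235 / 56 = 22.05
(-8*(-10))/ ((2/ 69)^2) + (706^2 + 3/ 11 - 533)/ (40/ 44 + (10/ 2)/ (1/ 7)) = 43088836/ 395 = 109085.66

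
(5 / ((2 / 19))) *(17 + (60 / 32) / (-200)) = 103303 / 128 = 807.05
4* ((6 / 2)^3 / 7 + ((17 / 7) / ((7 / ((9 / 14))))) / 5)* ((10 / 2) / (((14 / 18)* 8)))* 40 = 1204470 / 2401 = 501.65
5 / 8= 0.62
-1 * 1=-1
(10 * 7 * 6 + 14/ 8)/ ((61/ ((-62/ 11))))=-52297/ 1342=-38.97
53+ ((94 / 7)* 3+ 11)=730 / 7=104.29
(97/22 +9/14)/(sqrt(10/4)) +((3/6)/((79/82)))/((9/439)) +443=389 * sqrt(10)/385 +332972/711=471.51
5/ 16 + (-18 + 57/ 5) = -503/ 80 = -6.29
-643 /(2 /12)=-3858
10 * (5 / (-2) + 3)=5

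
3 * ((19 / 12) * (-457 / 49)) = -8683 / 196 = -44.30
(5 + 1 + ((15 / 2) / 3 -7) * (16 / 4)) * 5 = -60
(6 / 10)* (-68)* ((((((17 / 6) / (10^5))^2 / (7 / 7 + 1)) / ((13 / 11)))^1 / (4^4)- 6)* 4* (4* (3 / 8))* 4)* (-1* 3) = -733224959999837871 / 41600000000000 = -17625.60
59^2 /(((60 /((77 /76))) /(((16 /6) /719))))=268037 /1229490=0.22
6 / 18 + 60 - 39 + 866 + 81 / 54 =5333 / 6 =888.83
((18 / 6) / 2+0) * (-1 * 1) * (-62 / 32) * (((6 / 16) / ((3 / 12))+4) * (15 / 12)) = 5115 / 256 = 19.98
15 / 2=7.50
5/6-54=-53.17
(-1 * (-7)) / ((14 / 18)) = 9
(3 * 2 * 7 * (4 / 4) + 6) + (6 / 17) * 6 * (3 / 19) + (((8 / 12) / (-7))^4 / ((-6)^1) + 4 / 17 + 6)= 10283763734 / 188452089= 54.57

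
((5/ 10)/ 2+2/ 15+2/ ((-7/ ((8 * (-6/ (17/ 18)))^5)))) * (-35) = -57776331133295857/ 17038284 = -3390971246.48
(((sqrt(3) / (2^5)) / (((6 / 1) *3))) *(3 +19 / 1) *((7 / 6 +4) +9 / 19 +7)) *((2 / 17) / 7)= 0.01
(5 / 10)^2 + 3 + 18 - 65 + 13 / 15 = -2573 / 60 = -42.88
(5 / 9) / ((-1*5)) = -1 / 9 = -0.11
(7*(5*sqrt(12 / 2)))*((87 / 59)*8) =24360*sqrt(6) / 59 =1011.35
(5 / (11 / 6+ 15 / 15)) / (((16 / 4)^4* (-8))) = -15 / 17408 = -0.00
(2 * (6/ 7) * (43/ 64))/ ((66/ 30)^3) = 0.11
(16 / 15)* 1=16 / 15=1.07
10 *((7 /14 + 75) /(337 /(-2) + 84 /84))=-302 /67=-4.51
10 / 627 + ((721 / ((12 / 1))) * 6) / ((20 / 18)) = 4068803 / 12540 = 324.47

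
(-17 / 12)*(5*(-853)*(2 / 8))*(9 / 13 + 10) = 16150.95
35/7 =5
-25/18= -1.39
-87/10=-8.70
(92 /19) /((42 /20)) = 920 /399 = 2.31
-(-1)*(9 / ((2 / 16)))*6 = 432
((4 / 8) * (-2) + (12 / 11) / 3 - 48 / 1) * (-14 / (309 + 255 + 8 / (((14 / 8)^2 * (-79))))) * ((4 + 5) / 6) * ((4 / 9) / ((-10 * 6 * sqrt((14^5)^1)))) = -8453 * sqrt(14) / 1729027872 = -0.00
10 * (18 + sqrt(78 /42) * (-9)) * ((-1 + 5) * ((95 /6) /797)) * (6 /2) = 34200 /797- 17100 * sqrt(91) /5579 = 13.67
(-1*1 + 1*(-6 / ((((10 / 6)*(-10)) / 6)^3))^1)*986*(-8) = 88747888 / 15625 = 5679.86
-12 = -12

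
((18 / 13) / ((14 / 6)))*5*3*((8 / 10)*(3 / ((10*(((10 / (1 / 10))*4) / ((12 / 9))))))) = 81 / 11375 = 0.01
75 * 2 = 150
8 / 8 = 1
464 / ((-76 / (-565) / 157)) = 10289780 / 19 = 541567.37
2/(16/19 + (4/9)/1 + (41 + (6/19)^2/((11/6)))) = 0.05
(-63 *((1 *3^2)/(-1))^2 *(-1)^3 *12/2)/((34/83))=1270647/17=74743.94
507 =507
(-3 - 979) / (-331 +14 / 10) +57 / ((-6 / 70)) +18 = -530673 / 824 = -644.02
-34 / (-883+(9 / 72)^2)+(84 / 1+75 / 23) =4933375 / 56511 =87.30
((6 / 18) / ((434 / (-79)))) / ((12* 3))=-79 / 46872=-0.00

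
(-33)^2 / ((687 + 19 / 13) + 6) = 1.57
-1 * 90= -90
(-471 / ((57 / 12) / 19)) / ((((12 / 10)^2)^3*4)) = -2453125 / 15552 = -157.74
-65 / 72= -0.90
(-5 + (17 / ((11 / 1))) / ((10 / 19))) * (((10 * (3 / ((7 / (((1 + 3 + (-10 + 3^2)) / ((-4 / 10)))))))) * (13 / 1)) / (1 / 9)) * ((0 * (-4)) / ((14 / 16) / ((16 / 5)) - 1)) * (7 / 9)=0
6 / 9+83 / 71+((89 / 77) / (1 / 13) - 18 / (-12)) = 602299 / 32802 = 18.36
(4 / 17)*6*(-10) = -240 / 17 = -14.12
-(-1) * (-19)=-19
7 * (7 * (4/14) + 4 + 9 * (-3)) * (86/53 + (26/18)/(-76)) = -2848615/12084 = -235.73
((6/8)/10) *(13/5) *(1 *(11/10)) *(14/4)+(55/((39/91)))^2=592927027/36000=16470.20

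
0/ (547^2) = 0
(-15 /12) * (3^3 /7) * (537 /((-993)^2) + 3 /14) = -44484975 /42947912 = -1.04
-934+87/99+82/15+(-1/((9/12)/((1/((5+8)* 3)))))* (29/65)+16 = -76265737/83655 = -911.67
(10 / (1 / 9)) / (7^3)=90 / 343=0.26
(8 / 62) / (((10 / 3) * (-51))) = -2 / 2635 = -0.00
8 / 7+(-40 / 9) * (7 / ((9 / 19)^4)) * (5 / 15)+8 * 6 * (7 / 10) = -1061735048 / 6200145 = -171.24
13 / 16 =0.81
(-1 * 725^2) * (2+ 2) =-2102500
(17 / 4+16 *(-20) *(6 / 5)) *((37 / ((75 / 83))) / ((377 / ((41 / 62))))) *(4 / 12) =-6169639 / 678600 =-9.09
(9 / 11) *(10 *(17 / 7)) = 1530 / 77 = 19.87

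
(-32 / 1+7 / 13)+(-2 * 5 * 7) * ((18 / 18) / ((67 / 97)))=-132.80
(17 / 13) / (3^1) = 17 / 39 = 0.44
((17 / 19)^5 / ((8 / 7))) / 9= 9938999 / 178279128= 0.06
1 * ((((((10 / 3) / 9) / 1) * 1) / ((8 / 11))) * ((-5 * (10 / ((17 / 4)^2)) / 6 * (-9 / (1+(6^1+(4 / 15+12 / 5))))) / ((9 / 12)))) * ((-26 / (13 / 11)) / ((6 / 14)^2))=-23716000 / 678861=-34.93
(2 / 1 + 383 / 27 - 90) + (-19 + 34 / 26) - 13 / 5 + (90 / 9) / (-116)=-9587939 / 101790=-94.19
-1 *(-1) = 1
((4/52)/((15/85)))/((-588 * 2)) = -17/45864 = -0.00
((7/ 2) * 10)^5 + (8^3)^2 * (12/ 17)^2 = 15216570611/ 289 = 52652493.46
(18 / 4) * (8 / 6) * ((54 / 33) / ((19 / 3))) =324 / 209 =1.55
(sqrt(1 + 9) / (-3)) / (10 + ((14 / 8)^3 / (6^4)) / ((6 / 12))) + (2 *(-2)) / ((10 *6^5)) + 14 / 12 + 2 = 61559 / 19440 - 13824 *sqrt(10) / 415063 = 3.06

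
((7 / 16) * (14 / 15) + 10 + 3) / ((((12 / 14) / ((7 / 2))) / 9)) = 78841 / 160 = 492.76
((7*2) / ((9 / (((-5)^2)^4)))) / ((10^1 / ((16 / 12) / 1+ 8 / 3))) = 2187500 / 9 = 243055.56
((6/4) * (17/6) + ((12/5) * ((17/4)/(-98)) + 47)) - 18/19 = 934697/18620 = 50.20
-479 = -479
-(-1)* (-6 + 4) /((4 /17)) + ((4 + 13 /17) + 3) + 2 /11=-207 /374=-0.55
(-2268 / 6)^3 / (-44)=13502538 / 11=1227503.45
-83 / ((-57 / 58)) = 4814 / 57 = 84.46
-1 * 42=-42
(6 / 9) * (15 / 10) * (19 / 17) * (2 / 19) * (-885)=-104.12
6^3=216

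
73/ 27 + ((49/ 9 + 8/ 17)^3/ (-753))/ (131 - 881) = 43756086655/ 16181564886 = 2.70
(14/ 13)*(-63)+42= -336/ 13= -25.85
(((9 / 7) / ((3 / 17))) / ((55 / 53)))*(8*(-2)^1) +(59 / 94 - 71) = -6612087 / 36190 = -182.70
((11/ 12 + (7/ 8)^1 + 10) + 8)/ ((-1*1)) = -19.79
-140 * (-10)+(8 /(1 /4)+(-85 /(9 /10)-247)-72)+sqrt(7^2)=9230 /9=1025.56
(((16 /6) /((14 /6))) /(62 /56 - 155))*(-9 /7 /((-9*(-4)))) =8 /30163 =0.00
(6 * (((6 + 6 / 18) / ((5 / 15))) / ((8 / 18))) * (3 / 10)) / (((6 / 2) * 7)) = 513 / 140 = 3.66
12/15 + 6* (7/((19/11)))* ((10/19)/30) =2214/1805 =1.23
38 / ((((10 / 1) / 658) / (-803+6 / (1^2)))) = -9964094 / 5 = -1992818.80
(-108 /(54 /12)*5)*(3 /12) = -30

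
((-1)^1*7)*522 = -3654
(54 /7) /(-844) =-27 /2954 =-0.01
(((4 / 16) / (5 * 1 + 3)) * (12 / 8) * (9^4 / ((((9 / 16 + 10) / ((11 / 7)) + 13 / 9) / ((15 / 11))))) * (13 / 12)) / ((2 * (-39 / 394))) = -11632653 / 41392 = -281.04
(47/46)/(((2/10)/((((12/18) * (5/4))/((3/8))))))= 2350/207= 11.35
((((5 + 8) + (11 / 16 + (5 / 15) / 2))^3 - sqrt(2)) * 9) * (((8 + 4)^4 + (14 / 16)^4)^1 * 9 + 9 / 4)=74935677026098875 / 16777216 - 6879984561 * sqrt(2) / 4096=4464138978.63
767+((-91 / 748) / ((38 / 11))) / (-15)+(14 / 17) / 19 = 29730691 / 38760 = 767.05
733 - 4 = 729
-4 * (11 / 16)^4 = -14641 / 16384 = -0.89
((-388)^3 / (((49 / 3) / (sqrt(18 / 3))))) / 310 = -87616608 *sqrt(6) / 7595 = -28257.54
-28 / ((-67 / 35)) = 980 / 67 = 14.63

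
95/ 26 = 3.65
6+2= 8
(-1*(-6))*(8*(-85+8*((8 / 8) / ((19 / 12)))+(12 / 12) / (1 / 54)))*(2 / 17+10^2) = -2369184 / 19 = -124693.89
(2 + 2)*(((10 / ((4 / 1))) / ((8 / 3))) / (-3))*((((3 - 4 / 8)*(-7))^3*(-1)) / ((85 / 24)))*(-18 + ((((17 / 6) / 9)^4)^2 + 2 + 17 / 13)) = 592085911038548418625 / 21304977941265408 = 27790.97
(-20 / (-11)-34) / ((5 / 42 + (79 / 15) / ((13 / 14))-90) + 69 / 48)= 7731360 / 19885063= 0.39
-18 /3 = -6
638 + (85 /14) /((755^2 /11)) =1018292847 /1596070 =638.00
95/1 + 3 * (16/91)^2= 787463/8281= 95.09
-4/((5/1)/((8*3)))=-96/5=-19.20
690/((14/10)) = 492.86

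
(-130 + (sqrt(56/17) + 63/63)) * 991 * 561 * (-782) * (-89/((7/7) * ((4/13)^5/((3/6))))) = -926637243903166653/1024 + 422543202874221 * sqrt(238)/512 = -892187388492036.73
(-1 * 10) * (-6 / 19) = 60 / 19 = 3.16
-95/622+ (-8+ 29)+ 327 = 216361/622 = 347.85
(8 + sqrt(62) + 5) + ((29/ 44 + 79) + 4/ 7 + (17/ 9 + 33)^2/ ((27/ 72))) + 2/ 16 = sqrt(62) + 499855289/ 149688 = 3347.19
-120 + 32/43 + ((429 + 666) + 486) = 62855/43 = 1461.74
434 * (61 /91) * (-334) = -1263188 /13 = -97168.31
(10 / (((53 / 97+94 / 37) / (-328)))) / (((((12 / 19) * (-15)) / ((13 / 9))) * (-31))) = -145383212 / 27819369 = -5.23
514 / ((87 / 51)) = 8738 / 29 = 301.31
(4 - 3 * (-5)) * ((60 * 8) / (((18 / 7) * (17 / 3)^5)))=861840 / 1419857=0.61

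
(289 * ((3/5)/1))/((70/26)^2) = 146523/6125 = 23.92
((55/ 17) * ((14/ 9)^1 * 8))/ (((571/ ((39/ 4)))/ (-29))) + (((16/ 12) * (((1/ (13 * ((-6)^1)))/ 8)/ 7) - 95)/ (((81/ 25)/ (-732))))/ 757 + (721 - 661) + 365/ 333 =417917230115690/ 6012156806019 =69.51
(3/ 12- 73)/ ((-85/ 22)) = 3201/ 170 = 18.83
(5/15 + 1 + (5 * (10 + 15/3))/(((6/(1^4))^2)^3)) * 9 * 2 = 20761/864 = 24.03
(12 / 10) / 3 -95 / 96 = -283 / 480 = -0.59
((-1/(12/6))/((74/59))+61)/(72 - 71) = 8969/148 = 60.60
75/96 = 25/32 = 0.78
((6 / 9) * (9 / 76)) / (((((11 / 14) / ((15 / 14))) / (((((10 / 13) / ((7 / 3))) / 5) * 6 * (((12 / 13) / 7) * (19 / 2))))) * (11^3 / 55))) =24300 / 11022011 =0.00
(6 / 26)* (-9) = -27 / 13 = -2.08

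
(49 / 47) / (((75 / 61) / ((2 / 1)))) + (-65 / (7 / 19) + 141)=-832354 / 24675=-33.73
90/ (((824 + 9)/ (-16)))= -1440/ 833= -1.73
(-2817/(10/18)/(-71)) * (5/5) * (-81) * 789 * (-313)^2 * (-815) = 25874243325714519/71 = 364425962334007.31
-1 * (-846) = 846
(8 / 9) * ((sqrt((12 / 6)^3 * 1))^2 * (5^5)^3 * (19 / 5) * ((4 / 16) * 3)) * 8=4947916666666.67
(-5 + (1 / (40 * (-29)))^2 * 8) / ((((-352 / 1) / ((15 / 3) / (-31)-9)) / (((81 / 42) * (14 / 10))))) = -52006293 / 148016000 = -0.35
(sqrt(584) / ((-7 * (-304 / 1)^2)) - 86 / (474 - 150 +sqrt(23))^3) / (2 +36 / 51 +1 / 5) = -85 * sqrt(146) / 79893632 - 248792779800 / 285549579170600719 +177099370 * sqrt(23) / 21965352243892363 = -0.00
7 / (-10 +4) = -7 / 6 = -1.17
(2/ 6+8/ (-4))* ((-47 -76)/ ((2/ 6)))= 615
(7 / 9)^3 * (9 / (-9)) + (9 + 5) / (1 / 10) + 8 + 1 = 108278 / 729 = 148.53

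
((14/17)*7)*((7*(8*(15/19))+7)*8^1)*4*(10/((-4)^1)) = -7628320/323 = -23617.09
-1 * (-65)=65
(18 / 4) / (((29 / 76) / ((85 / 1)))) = 29070 / 29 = 1002.41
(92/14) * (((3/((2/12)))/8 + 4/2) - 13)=-115/2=-57.50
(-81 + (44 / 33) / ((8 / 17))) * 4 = -938 / 3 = -312.67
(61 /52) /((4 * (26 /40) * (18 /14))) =2135 /6084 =0.35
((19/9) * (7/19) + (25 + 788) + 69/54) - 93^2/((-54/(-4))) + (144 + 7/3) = 5773/18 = 320.72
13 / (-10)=-13 / 10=-1.30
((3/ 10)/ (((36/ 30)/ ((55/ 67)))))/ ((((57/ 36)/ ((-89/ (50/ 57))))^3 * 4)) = -5653146411/ 418750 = -13500.05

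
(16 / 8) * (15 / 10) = 3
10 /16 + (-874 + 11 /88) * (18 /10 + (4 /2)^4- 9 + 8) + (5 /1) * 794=-428419 /40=-10710.48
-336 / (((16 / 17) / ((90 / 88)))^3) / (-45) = 9.58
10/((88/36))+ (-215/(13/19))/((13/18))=-801225/1859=-431.00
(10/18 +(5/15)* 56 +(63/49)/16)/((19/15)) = 15.24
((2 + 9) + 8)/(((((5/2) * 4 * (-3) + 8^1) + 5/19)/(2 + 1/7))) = -5415/2891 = -1.87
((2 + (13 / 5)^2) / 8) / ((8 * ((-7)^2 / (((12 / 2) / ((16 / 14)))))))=657 / 44800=0.01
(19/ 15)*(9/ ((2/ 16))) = 456/ 5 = 91.20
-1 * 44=-44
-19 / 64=-0.30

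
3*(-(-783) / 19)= 2349 / 19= 123.63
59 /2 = 29.50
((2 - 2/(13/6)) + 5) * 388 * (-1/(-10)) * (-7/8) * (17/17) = -53641/260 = -206.31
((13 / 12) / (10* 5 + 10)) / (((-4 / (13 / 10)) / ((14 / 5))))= -1183 / 72000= -0.02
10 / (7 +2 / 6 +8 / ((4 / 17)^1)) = 15 / 62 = 0.24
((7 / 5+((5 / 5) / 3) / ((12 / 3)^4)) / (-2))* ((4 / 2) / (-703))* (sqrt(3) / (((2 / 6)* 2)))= 5381* sqrt(3) / 1799680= 0.01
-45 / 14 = -3.21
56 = 56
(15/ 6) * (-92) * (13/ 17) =-175.88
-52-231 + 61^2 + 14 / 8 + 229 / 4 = 3497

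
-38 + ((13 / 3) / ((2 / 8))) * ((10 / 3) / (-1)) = -862 / 9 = -95.78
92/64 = 23/16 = 1.44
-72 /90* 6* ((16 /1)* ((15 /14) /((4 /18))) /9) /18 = -16 /7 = -2.29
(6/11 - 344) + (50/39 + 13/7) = -1021967/3003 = -340.32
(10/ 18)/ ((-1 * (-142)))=0.00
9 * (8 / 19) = 72 / 19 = 3.79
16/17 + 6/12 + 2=117/34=3.44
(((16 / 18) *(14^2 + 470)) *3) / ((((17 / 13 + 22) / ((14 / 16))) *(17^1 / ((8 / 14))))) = 3848 / 1717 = 2.24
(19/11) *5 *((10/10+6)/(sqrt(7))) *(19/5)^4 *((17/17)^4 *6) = 28586.80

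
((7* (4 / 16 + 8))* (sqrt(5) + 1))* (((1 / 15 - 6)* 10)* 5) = -34265* sqrt(5) / 2 - 34265 / 2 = -55441.93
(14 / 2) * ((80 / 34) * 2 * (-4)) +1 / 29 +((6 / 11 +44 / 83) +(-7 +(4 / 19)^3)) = -424952061988 / 3087297631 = -137.65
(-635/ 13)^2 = 403225/ 169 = 2385.95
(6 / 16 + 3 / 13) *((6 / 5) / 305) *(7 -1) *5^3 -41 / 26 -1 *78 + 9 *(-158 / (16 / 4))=-433.29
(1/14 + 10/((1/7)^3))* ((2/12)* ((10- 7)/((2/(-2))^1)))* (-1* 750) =18007875/14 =1286276.79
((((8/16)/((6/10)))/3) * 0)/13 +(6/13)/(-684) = -1/1482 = -0.00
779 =779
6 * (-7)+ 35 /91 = -541 /13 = -41.62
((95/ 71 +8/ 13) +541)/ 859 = 501146/ 792857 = 0.63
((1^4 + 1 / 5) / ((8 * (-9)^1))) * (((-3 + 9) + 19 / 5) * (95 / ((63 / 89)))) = -11837 / 540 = -21.92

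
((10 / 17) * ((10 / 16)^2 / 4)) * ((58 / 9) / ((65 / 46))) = 16675 / 63648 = 0.26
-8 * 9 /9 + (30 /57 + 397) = 7401 /19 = 389.53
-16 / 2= -8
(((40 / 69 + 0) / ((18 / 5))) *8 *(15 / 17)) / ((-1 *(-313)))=4000 / 1101447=0.00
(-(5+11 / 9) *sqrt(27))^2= 3136 / 3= 1045.33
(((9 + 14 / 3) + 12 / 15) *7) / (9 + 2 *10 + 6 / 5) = 1519 / 453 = 3.35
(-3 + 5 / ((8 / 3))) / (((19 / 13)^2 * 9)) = -169 / 2888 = -0.06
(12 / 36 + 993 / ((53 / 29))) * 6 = 3262.04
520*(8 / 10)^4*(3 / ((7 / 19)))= 1517568 / 875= 1734.36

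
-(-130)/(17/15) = 1950/17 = 114.71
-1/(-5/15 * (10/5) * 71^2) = 3/10082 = 0.00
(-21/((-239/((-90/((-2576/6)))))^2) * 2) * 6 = -164025/846076252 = -0.00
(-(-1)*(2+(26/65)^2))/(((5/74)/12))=47952/125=383.62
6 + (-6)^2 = 42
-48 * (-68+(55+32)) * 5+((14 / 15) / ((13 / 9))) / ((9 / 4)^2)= -8002576 / 1755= -4559.87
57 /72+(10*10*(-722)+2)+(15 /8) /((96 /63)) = -55446511 /768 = -72195.98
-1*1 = -1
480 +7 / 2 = 967 / 2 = 483.50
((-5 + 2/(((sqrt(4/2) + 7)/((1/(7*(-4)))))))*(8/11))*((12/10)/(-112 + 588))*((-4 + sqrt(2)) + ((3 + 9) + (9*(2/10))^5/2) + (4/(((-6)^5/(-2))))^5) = -51988299153145611366791/324350364294517176000000 -8891927005574998546891*sqrt(2)/973051092883551528000000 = -0.17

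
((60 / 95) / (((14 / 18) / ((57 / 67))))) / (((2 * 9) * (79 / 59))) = 1062 / 37051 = 0.03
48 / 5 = 9.60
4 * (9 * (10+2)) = 432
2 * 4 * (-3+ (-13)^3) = -17600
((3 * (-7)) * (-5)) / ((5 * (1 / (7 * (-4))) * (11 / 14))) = -8232 / 11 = -748.36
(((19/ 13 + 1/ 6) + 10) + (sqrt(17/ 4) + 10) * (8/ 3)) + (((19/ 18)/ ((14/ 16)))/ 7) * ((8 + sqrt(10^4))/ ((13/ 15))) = 4 * sqrt(17)/ 3 + 228443/ 3822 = 65.27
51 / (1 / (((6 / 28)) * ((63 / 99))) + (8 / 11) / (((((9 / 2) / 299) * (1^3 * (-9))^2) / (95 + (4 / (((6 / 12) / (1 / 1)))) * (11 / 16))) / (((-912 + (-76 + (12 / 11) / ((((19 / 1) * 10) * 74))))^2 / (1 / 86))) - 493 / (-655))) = 6.14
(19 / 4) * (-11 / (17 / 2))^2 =2299 / 289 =7.96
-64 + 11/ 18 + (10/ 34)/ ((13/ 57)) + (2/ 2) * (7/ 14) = -122521/ 1989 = -61.60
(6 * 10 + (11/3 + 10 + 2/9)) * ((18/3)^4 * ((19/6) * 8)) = 2425920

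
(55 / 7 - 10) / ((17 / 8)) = -1.01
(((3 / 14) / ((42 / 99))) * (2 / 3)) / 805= 33 / 78890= 0.00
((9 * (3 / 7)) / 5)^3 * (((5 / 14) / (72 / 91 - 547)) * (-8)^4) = -524040192 / 426220375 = -1.23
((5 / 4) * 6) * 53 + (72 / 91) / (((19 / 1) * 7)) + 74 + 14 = 11752157 / 24206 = 485.51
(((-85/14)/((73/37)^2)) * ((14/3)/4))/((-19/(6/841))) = 116365/170304182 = 0.00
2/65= 0.03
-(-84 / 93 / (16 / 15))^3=1157625 / 1906624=0.61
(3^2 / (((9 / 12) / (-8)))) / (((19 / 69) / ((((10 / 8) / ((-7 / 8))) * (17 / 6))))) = 187680 / 133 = 1411.13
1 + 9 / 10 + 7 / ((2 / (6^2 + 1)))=657 / 5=131.40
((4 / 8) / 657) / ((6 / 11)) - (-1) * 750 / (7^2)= 15.31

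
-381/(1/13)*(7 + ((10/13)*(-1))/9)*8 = -821944/3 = -273981.33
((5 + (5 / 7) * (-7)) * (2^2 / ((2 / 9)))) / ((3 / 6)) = 0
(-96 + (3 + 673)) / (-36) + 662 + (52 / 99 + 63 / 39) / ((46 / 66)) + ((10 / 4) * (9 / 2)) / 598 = 13971221 / 21528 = 648.98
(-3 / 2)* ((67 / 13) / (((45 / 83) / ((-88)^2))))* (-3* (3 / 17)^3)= 581369184 / 319345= 1820.51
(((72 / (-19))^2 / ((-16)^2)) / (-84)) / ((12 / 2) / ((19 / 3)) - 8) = 27 / 285152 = 0.00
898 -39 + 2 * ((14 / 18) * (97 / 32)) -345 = 74695 / 144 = 518.72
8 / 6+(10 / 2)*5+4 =91 / 3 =30.33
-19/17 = -1.12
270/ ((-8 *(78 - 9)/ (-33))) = 1485/ 92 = 16.14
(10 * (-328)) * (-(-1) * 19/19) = -3280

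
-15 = -15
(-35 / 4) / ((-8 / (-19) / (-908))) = 150955 / 8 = 18869.38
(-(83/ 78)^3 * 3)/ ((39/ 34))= -9720379/ 3084588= -3.15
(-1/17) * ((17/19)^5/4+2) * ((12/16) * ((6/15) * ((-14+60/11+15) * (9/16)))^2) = -26004309564987/130389392460800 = -0.20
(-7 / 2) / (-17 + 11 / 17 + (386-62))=-0.01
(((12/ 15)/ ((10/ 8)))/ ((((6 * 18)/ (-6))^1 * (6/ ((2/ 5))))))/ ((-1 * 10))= 4/ 16875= 0.00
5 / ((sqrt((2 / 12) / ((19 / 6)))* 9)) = 5* sqrt(19) / 9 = 2.42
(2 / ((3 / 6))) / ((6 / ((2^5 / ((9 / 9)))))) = 64 / 3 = 21.33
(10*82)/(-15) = -164/3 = -54.67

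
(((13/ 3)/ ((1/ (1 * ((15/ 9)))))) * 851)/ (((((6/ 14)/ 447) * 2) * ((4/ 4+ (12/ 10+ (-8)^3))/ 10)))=-1442338625/ 22941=-62871.65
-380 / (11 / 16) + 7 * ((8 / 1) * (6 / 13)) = -526.88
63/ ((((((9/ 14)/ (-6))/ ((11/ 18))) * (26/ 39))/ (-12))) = 6468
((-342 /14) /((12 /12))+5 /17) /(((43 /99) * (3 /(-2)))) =189552 /5117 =37.04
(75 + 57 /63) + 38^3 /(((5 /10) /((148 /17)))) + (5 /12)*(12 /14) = 682223155 /714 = 955494.61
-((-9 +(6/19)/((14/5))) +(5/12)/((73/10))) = 514391/58254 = 8.83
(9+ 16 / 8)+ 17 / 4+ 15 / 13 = 853 / 52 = 16.40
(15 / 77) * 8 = 120 / 77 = 1.56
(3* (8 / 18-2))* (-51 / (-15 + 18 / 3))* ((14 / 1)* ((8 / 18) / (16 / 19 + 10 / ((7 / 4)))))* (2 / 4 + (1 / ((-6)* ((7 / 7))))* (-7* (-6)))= 1440257 / 8829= 163.13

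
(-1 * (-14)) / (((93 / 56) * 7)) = 112 / 93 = 1.20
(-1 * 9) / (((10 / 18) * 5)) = -81 / 25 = -3.24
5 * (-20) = -100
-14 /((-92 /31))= 217 /46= 4.72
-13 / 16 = -0.81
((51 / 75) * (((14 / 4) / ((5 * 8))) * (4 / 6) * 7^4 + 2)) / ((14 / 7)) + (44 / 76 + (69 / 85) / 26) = 1232238601 / 25194000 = 48.91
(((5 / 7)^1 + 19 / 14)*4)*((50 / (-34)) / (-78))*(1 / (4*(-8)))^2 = 725 / 4752384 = 0.00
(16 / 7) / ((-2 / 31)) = -248 / 7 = -35.43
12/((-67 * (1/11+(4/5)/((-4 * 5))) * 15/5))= -550/469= -1.17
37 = 37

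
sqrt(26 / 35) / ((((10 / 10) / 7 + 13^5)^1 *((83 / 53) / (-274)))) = -7261 *sqrt(910) / 539303290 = -0.00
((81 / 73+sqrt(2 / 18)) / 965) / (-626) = -158 / 66147855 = -0.00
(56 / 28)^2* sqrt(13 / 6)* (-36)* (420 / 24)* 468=-196560* sqrt(78)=-1735970.92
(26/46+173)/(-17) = -3992/391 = -10.21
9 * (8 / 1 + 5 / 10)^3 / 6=921.19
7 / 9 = 0.78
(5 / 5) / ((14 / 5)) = 5 / 14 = 0.36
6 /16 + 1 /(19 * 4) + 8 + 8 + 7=3555 /152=23.39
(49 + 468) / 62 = 517 / 62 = 8.34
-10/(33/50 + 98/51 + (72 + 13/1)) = -25500/223333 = -0.11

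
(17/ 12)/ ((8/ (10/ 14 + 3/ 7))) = 17/ 84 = 0.20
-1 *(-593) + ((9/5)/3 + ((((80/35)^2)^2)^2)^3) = 396141381184416425488837693848/957906156902832072005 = 413549258.80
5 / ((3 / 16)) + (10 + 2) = 116 / 3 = 38.67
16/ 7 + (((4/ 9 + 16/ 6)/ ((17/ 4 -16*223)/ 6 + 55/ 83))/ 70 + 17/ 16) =949675627/ 283642800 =3.35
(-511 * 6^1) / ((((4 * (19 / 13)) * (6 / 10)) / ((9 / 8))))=-298935 / 304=-983.34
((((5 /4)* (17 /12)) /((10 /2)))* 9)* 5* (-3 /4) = -765 /64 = -11.95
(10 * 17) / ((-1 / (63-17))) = -7820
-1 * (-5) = 5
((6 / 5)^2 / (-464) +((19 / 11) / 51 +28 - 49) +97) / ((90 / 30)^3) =123694451 / 43926300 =2.82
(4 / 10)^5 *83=2656 / 3125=0.85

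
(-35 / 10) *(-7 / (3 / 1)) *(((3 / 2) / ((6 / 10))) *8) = 490 / 3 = 163.33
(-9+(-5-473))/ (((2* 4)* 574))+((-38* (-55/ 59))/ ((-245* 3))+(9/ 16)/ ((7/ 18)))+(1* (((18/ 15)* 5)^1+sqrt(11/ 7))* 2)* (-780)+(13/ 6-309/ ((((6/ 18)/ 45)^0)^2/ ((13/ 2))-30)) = -1719325802573/ 183960112-1560* sqrt(77)/ 7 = -11301.75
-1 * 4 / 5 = -4 / 5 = -0.80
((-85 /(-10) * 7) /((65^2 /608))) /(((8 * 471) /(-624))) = -72352 /51025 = -1.42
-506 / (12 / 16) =-2024 / 3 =-674.67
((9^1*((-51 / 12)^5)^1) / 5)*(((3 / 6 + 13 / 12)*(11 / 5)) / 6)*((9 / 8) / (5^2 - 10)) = -890250339 / 8192000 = -108.67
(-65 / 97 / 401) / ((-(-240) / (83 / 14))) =-1079 / 26138784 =-0.00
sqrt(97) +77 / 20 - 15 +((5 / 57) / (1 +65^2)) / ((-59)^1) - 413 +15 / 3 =-59569757327 / 142120380 +sqrt(97) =-409.30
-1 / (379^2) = -1 / 143641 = -0.00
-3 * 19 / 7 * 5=-285 / 7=-40.71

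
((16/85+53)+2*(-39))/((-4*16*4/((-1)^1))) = -2109/21760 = -0.10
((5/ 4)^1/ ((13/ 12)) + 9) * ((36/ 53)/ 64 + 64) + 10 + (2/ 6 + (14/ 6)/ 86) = 78252537/ 118508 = 660.31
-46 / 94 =-23 / 47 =-0.49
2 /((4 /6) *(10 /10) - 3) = -6 /7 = -0.86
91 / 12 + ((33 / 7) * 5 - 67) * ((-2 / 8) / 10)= 3641 / 420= 8.67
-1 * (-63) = 63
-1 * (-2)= 2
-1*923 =-923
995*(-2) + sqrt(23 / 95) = -1990 + sqrt(2185) / 95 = -1989.51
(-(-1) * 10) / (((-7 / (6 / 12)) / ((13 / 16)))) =-65 / 112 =-0.58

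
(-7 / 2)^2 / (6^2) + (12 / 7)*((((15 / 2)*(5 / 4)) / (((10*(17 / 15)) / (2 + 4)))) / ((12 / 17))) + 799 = 817885 / 1008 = 811.39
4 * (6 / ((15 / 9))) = 72 / 5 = 14.40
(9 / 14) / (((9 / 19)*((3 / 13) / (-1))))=-5.88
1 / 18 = 0.06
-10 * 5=-50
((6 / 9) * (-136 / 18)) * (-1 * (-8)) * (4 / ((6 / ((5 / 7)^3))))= -272000 / 27783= -9.79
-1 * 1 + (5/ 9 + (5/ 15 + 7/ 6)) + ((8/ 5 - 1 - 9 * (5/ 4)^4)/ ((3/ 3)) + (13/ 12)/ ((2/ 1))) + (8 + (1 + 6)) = -55013/ 11520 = -4.78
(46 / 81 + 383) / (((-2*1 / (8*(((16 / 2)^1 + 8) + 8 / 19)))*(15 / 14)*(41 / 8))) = -1447566848 / 315495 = -4588.24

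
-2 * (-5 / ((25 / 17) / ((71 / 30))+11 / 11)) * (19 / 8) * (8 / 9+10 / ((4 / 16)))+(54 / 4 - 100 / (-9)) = 1156069 / 1854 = 623.55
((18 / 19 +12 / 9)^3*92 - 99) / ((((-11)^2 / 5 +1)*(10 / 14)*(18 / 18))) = 183789893 / 3333474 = 55.13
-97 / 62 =-1.56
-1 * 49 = -49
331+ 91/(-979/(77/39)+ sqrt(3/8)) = 10628315365/32127527 - 8918 * sqrt(6)/96382581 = 330.82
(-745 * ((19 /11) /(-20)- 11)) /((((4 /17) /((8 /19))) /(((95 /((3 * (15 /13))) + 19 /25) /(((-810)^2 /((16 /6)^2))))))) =1834175696 /405961875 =4.52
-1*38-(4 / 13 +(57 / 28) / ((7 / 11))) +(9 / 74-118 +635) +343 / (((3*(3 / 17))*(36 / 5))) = 2159559635 / 3818178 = 565.60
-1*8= -8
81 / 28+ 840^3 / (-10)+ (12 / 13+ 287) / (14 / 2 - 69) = -668807213359 / 11284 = -59270401.75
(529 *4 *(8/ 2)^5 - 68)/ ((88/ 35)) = 18958765/ 22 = 861762.05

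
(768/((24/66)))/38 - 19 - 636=-11389/19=-599.42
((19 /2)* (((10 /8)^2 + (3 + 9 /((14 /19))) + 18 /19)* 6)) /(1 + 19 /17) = 641189 /1344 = 477.08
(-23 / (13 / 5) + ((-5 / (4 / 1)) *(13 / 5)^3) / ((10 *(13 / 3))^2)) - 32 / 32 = -1281521 / 130000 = -9.86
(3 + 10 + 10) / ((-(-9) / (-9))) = -23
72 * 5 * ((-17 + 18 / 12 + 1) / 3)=-1740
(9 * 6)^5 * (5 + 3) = 3673320192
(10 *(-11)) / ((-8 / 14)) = 192.50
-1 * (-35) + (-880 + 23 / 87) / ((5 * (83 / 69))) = -1339126 / 12035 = -111.27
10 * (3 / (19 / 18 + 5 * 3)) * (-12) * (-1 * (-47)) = -304560 / 289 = -1053.84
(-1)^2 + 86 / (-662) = 288 / 331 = 0.87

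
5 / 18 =0.28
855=855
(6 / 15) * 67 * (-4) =-536 / 5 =-107.20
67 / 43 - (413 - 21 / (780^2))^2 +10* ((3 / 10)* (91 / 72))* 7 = -301601040413589307 / 1768497120000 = -170540.87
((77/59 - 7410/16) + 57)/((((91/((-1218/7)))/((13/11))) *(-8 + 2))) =-5541175/36344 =-152.46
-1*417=-417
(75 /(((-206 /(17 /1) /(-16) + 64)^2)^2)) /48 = 534534400 /6016057595436001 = 0.00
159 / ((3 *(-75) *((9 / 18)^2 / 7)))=-1484 / 75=-19.79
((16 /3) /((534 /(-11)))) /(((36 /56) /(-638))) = 786016 /7209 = 109.03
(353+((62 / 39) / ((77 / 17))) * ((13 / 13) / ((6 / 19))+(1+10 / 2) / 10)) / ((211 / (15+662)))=10805215172 / 9504495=1136.85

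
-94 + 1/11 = -1033/11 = -93.91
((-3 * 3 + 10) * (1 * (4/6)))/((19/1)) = 2/57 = 0.04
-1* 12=-12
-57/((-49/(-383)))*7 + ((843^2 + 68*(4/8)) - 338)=4950584/7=707226.29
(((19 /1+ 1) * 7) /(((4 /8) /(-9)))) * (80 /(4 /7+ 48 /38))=-6703200 /61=-109888.52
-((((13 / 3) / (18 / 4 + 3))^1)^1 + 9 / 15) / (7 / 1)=-53 / 315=-0.17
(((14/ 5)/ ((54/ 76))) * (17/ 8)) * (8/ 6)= 4522/ 405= 11.17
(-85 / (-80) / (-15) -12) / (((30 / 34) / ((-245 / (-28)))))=-344743 / 2880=-119.70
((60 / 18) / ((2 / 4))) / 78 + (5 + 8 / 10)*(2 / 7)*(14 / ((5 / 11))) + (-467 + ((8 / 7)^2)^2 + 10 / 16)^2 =233066829305927413 / 1079170747200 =215968.45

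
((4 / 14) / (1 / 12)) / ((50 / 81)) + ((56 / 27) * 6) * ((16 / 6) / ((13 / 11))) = 2065972 / 61425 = 33.63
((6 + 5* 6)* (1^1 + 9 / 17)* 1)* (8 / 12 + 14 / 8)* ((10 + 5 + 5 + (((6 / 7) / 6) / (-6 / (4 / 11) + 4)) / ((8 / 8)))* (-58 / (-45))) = 50991512 / 14875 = 3428.00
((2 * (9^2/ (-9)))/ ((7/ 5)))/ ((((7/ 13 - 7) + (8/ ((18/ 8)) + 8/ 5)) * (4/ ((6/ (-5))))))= -2.95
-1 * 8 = -8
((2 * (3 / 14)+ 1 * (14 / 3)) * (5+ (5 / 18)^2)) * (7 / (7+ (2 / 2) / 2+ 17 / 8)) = 50290 / 2673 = 18.81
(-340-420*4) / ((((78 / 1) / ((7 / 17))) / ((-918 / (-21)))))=-6060 / 13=-466.15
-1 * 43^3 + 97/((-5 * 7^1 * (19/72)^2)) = -1005073793/12635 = -79546.80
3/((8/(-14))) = -21/4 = -5.25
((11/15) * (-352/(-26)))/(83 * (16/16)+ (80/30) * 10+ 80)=1936/36985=0.05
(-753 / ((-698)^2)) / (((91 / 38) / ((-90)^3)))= 470.49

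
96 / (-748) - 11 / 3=-2129 / 561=-3.80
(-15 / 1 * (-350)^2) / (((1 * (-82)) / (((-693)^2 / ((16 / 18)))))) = 1985529459375 / 164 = 12106886947.41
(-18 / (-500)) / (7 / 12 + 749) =54 / 1124375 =0.00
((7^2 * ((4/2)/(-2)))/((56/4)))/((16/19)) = -133/32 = -4.16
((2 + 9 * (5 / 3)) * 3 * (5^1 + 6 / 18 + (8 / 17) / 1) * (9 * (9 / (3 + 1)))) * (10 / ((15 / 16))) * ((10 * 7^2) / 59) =31328640 / 59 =530993.90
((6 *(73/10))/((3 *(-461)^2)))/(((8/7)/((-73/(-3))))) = 37303/25502520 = 0.00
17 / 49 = 0.35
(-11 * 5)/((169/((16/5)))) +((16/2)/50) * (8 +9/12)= 303/845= 0.36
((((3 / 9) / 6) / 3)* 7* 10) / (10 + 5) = 7 / 81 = 0.09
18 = 18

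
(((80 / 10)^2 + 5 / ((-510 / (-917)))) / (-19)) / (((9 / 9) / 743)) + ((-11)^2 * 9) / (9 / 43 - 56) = -13361143091 / 4649262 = -2873.82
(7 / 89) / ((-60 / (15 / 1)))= -7 / 356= -0.02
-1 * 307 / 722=-307 / 722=-0.43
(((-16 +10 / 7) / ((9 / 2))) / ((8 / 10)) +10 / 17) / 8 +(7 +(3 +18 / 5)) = 188033 / 14280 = 13.17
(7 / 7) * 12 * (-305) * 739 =-2704740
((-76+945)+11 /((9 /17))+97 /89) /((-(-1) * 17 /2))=1427170 /13617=104.81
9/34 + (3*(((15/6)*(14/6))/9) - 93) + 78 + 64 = 51.21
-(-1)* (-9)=-9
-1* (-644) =644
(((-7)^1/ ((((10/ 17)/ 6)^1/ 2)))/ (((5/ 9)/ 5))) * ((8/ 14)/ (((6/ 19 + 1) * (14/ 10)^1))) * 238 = -2372112/ 25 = -94884.48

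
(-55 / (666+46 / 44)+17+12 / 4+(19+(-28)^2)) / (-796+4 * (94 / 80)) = -1.04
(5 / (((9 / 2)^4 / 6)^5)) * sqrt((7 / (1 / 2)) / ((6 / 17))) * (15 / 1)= 838860800 * sqrt(357) / 50031545098999707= 0.00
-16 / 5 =-3.20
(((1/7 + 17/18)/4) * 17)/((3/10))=11645/756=15.40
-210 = -210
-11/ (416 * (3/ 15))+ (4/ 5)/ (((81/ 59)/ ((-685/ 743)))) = -16760177/ 25036128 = -0.67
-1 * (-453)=453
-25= -25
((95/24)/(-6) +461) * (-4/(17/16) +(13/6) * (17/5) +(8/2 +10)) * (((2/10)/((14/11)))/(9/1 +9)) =6545839883/92534400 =70.74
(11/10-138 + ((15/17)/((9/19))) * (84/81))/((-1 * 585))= 1858513/8055450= 0.23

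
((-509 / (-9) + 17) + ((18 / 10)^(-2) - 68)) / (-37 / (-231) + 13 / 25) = 914375 / 106056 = 8.62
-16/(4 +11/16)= -256/75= -3.41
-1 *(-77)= 77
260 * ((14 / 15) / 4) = 60.67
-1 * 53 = -53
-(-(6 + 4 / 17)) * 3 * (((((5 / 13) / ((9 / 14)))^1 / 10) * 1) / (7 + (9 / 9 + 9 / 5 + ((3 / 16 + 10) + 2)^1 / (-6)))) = 118720 / 824109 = 0.14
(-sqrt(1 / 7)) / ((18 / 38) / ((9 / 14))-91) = 19*sqrt(7) / 12005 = 0.00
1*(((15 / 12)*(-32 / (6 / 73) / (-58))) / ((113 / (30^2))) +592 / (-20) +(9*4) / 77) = 47560168 / 1261645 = 37.70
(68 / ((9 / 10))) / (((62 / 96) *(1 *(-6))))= -19.50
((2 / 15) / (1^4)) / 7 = 0.02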